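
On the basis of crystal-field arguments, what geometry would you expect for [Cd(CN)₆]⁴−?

octahedral

Ligand charges: each cyanide is −1. With an overall charge of −4 the cadmium centre must be in the +2 oxidation state.
Cadmium is a group-12 element; Cd(II) is therefore d¹⁰.
With 6 monodentate ligands the coordination number is 6.
Six donors around a single metal centre give an octahedral coordination sphere.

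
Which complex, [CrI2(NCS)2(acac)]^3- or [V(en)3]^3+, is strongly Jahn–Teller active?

[CrI2(NCS)2(acac)]^3-: Summing ligand charges against the −3 overall charge gives an oxidation state of +2 for chromium. Chromium is a group-6 element; Cr(II) is therefore d⁴. Acetylacetonate, iodide, and isothiocyanate are weak-field ligands for a first-row metal, so the complex is high-spin. The t₂g³e_g¹ (high-spin) configuration has an unevenly filled e_g set; the Jahn–Teller theorem predicts a tetragonal distortion (typically axial elongation) to lift the degeneracy.
[V(en)3]^3+: Ligand charges: ethylenediamine is neutral. With an overall charge of +3 the vanadium centre must be in the +3 oxidation state. V sits in group 5, so the d-electron count is 5 − 3 = 2. The d² configuration leaves the e_g set evenly filled (or empty) — no strong Jahn–Teller driving force.

[CrI2(NCS)2(acac)]^3-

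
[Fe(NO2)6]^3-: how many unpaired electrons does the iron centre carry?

1 unpaired electron

Summing ligand charges against the −3 overall charge gives an oxidation state of +3 for iron.
Group 8 minus oxidation state 3 gives a d⁵ configuration.
The spin state decides the count: Nitro (N-bound nitrite) is a strong-field ligand (high in the spectrochemical series) for a first-row metal, so the complex is low-spin.
An octahedral low-spin d⁵ ion is t₂g⁵e_g⁰, giving 1 unpaired electron.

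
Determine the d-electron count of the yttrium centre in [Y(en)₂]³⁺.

d⁰

Ligand charges: ethylenediamine is neutral. With an overall charge of +3 the yttrium centre must be in the +3 oxidation state.
Y sits in group 3, so the d-electron count is 3 − 3 = 0.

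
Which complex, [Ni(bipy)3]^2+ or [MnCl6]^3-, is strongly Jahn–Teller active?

[Ni(bipy)3]^2+: Ligand charges: 2,2′-bipyridine is neutral. With an overall charge of +2 the nickel centre must be in the +2 oxidation state. Group 10 minus oxidation state 2 gives a d⁸ configuration. The d⁸ configuration leaves the e_g set evenly filled (or empty) — no strong Jahn–Teller driving force.
[MnCl6]^3-: Each chloride is −1; balancing the −3 overall charge requires Mn(III). Mn sits in group 7, so the d-electron count is 7 − 3 = 4. Chloride is a weak-field ligand for a first-row metal, so the complex is high-spin. The t₂g³e_g¹ (high-spin) configuration has an unevenly filled e_g set; the Jahn–Teller theorem predicts a tetragonal distortion (typically axial elongation) to lift the degeneracy.

[MnCl6]^3-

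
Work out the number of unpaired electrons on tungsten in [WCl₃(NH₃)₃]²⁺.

1 unpaired electron

Summing ligand charges against the +2 overall charge gives an oxidation state of +5 for tungsten.
W sits in group 6, so the d-electron count is 6 − 5 = 1.
In an octahedral field the d¹ configuration is t₂g¹e_g⁰ (only one arrangement possible), giving 1 unpaired electron.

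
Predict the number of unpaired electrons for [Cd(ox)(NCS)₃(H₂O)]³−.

0 unpaired electrons

Summing ligand charges against the −3 overall charge gives an oxidation state of +2 for cadmium.
Cadmium is a group-12 element; Cd(II) is therefore d¹⁰.
Counting donor atoms: 1×oxalate (bidentate) → 2 donors; 3×isothiocyanate (monodentate) → 3 donors; 1×water (monodentate) → 1 donor. Coordination number = 6.
In an octahedral field the d¹⁰ configuration is t₂g⁶e_g⁴, giving 0 unpaired electrons.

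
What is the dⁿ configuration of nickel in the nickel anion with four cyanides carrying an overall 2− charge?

Each cyanide is −1; balancing the −2 overall charge requires Ni(II).
Nickel is a group-10 element; Ni(II) is therefore d⁸.

d8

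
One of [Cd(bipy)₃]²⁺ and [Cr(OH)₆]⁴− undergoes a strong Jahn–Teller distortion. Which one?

[Cr(OH)₆]⁴−

[Cd(bipy)₃]²⁺: Ligand charges: 2,2′-bipyridine is neutral. With an overall charge of +2 the cadmium centre must be in the +2 oxidation state. Cd sits in group 12, so the d-electron count is 12 − 2 = 10. The d¹⁰ configuration leaves the e_g set evenly filled (or empty) — no strong Jahn–Teller driving force.
[Cr(OH)₆]⁴−: Ligand charges: each hydroxide is −1. With an overall charge of −4 the chromium centre must be in the +2 oxidation state. Chromium is a group-6 element; Cr(II) is therefore d⁴. Hydroxide is a weak-field ligand for a first-row metal, so the complex is high-spin. The t₂g³e_g¹ (high-spin) configuration has an unevenly filled e_g set; the Jahn–Teller theorem predicts a tetragonal distortion (typically axial elongation) to lift the degeneracy.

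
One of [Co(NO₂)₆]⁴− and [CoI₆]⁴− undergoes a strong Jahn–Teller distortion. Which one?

[Co(NO₂)₆]⁴−: Each nitro (N-bound nitrite) is −1; balancing the −4 overall charge requires Co(II). Group 9 minus oxidation state 2 gives a d⁷ configuration. Nitro (N-bound nitrite) is a strong-field ligand (high in the spectrochemical series) for a first-row metal, so the complex is low-spin. The t₂g⁶e_g¹ (low-spin) configuration has an unevenly filled e_g set; the Jahn–Teller theorem predicts a tetragonal distortion (typically axial elongation) to lift the degeneracy.
[CoI₆]⁴−: Summing ligand charges against the −4 overall charge gives an oxidation state of +2 for cobalt. Group 9 minus oxidation state 2 gives a d⁷ configuration. Iodide is a weak-field ligand for a first-row metal, so the complex is high-spin. The d⁷ configuration leaves the e_g set evenly filled (or empty) — no strong Jahn–Teller driving force.

[Co(NO₂)₆]⁴−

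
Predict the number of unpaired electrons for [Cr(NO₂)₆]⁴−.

2

Each nitro (N-bound nitrite) is −1; balancing the −4 overall charge requires Cr(II).
Cr sits in group 6, so the d-electron count is 6 − 2 = 4.
The spin state decides the count: Nitro (N-bound nitrite) is a strong-field ligand (high in the spectrochemical series) for a first-row metal, so the complex is low-spin.
An octahedral low-spin d⁴ ion is t₂g⁴e_g⁰, giving 2 unpaired electrons.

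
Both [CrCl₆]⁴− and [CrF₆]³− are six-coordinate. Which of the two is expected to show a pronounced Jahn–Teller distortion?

[CrCl₆]⁴−: Each chloride is −1; balancing the −4 overall charge requires Cr(II). Cr sits in group 6, so the d-electron count is 6 − 2 = 4. Chloride is a weak-field ligand for a first-row metal, so the complex is high-spin. The t₂g³e_g¹ (high-spin) configuration has an unevenly filled e_g set; the Jahn–Teller theorem predicts a tetragonal distortion (typically axial elongation) to lift the degeneracy.
[CrF₆]³−: Each fluoride is −1; balancing the −3 overall charge requires Cr(III). Cr sits in group 6, so the d-electron count is 6 − 3 = 3. The d³ configuration leaves the e_g set evenly filled (or empty) — no strong Jahn–Teller driving force.

[CrCl₆]⁴−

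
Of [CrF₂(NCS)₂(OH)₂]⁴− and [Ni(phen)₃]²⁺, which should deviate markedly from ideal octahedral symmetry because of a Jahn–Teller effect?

[CrF₂(NCS)₂(OH)₂]⁴−: Ligand charges: each fluoride is −1; each isothiocyanate is −1; each hydroxide is −1. With an overall charge of −4 the chromium centre must be in the +2 oxidation state. Chromium is a group-6 element; Cr(II) is therefore d⁴. Fluoride, hydroxide, and isothiocyanate are weak-field ligands for a first-row metal, so the complex is high-spin. The t₂g³e_g¹ (high-spin) configuration has an unevenly filled e_g set; the Jahn–Teller theorem predicts a tetragonal distortion (typically axial elongation) to lift the degeneracy.
[Ni(phen)₃]²⁺: Summing ligand charges against the +2 overall charge gives an oxidation state of +2 for nickel. Ni sits in group 10, so the d-electron count is 10 − 2 = 8. The d⁸ configuration leaves the e_g set evenly filled (or empty) — no strong Jahn–Teller driving force.

[CrF₂(NCS)₂(OH)₂]⁴−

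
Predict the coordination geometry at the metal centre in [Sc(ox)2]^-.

Each oxalate is −2; balancing the −1 overall charge requires Sc(III).
Group 3 minus oxidation state 3 gives a d⁰ configuration.
Counting donor atoms: 2×oxalate (bidentate) → 4 donors. Coordination number = 4.
A d⁰ ion has no crystal-field stabilisation preference between square planar and tetrahedral, so four ligands adopt the sterically favoured tetrahedral geometry.

tetrahedral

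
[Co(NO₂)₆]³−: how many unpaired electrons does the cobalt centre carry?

0 unpaired electrons

Summing ligand charges against the −3 overall charge gives an oxidation state of +3 for cobalt.
Co sits in group 9, so the d-electron count is 9 − 3 = 6.
The spin state decides the count: Co(III) has an exceptionally large octahedral splitting and is low-spin with essentially every ligand except fluoride.
An octahedral low-spin d⁶ ion is t₂g⁶e_g⁰, giving 0 unpaired electrons.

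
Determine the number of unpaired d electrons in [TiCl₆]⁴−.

2 unpaired electrons

Summing ligand charges against the −4 overall charge gives an oxidation state of +2 for titanium.
Titanium is a group-4 element; Ti(II) is therefore d².
In an octahedral field the d² configuration is t₂g²e_g⁰ (only one arrangement possible), giving 2 unpaired electrons.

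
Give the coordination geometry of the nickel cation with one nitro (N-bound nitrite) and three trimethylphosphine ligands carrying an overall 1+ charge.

square planar

Each nitro (N-bound nitrite) is −1; trimethylphosphine is neutral; balancing the +1 overall charge requires Ni(II).
Group 10 minus oxidation state 2 gives a d⁸ configuration.
Coordination number: 4.
Nitro (N-bound nitrite) and trimethylphosphine are strong-field ligands (high in the spectrochemical series).
A 3d d⁸ ion with strong-field ligands gains enough CFSE to favour square planar over tetrahedral.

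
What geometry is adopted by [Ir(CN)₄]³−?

square planar

Ligand charges: each cyanide is −1. With an overall charge of −3 the iridium centre must be in the +1 oxidation state.
Group 9 minus oxidation state 1 gives a d⁸ configuration.
With 4 monodentate ligands the coordination number is 4.
A 5d d⁸ ion has a large crystal-field splitting; square planar leaves the high-energy d_{x²−y²} orbital empty and maximises CFSE.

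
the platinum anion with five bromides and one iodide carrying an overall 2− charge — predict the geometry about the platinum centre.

Ligand charges: each bromide is −1; each iodide is −1. With an overall charge of −2 the platinum centre must be in the +4 oxidation state.
Pt sits in group 10, so the d-electron count is 10 − 4 = 6.
Coordination number: 6.
Six donors around a single metal centre give an octahedral coordination sphere.

octahedral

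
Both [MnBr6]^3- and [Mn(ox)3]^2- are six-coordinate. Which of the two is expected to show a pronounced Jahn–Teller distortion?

[MnBr6]^3-

[MnBr6]^3-: Each bromide is −1; balancing the −3 overall charge requires Mn(III). Group 7 minus oxidation state 3 gives a d⁴ configuration. Bromide is a weak-field ligand for a first-row metal, so the complex is high-spin. The t₂g³e_g¹ (high-spin) configuration has an unevenly filled e_g set; the Jahn–Teller theorem predicts a tetragonal distortion (typically axial elongation) to lift the degeneracy.
[Mn(ox)3]^2-: Each oxalate is −2; balancing the −2 overall charge requires Mn(IV). Manganese is a group-7 element; Mn(IV) is therefore d³. The d³ configuration leaves the e_g set evenly filled (or empty) — no strong Jahn–Teller driving force.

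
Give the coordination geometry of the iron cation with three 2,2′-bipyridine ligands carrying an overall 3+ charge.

octahedral

Summing ligand charges against the +3 overall charge gives an oxidation state of +3 for iron.
Fe sits in group 8, so the d-electron count is 8 − 3 = 5.
Counting donor atoms: 3×2,2′-bipyridine (bidentate) → 6 donors. Coordination number = 6.
Six donors around a single metal centre give an octahedral coordination sphere.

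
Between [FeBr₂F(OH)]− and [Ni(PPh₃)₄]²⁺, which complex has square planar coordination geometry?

[Ni(PPh₃)₄]²⁺

For [FeBr₂F(OH)]−: Summing ligand charges against the −1 overall charge gives an oxidation state of +3 for iron. Fe sits in group 8, so the d-electron count is 8 − 3 = 5. A high-spin d⁵ ion has zero CFSE in either geometry, so four ligands adopt the sterically favoured tetrahedral geometry. → tetrahedral.
For [Ni(PPh₃)₄]²⁺: Summing ligand charges against the +2 overall charge gives an oxidation state of +2 for nickel. Nickel is a group-10 element; Ni(II) is therefore d⁸. Triphenylphosphine is a strong-field ligand (high in the spectrochemical series). A 3d d⁸ ion with strong-field ligands gains enough CFSE to favour square planar over tetrahedral. → square planar.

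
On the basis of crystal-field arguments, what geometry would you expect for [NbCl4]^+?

Summing ligand charges against the +1 overall charge gives an oxidation state of +5 for niobium.
Group 5 minus oxidation state 5 gives a d⁰ configuration.
Coordination number: 4.
A d⁰ ion has no crystal-field stabilisation preference between square planar and tetrahedral, so four ligands adopt the sterically favoured tetrahedral geometry.

tetrahedral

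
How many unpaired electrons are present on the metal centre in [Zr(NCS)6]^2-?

0 unpaired electrons

Each isothiocyanate is −1; balancing the −2 overall charge requires Zr(IV).
Group 4 minus oxidation state 4 gives a d⁰ configuration.
In an octahedral field the d⁰ configuration is t₂g⁰e_g⁰, giving 0 unpaired electrons.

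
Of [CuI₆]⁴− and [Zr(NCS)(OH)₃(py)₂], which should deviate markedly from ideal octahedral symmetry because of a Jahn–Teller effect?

[CuI₆]⁴−

[CuI₆]⁴−: Each iodide is −1; balancing the −4 overall charge requires Cu(II). Cu sits in group 11, so the d-electron count is 11 − 2 = 9. The t₂g⁶e_g³ configuration has an unevenly filled e_g set; the Jahn–Teller theorem predicts a tetragonal distortion (typically axial elongation) to lift the degeneracy.
[Zr(NCS)(OH)₃(py)₂]: Each isothiocyanate is −1; each hydroxide is −1; pyridine is neutral; balancing the 0 overall charge requires Zr(IV). Zirconium is a group-4 element; Zr(IV) is therefore d⁰. The d⁰ configuration leaves the e_g set evenly filled (or empty) — no strong Jahn–Teller driving force.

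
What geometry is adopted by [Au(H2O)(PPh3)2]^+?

trigonal planar

Ligand charges: water is neutral; triphenylphosphine is neutral. With an overall charge of +1 the gold centre must be in the +1 oxidation state.
Gold is a group-11 element; Au(I) is therefore d¹⁰.
Coordination number: 3.
Three ligands around a d¹⁰ centre minimise repulsion in a trigonal-planar arrangement.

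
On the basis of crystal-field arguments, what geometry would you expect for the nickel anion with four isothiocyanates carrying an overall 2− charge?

Each isothiocyanate is −1; balancing the −2 overall charge requires Ni(II).
Ni sits in group 10, so the d-electron count is 10 − 2 = 8.
Coordination number: 4.
Isothiocyanate is a weak-field ligand.
With weak-field ligands the CFSE gain from square planar is small, so a 3d d⁸ ion takes the sterically preferred tetrahedral geometry.

tetrahedral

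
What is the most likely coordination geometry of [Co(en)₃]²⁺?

octahedral

Ethylenediamine is neutral; balancing the +2 overall charge requires Co(II).
Group 9 minus oxidation state 2 gives a d⁷ configuration.
Counting donor atoms: 3×ethylenediamine (bidentate) → 6 donors. Coordination number = 6.
Six donors around a single metal centre give an octahedral coordination sphere.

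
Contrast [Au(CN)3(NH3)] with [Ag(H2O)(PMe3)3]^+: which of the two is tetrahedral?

For [Au(CN)3(NH3)]: Summing ligand charges against the 0 overall charge gives an oxidation state of +3 for gold. Group 11 minus oxidation state 3 gives a d⁸ configuration. A 5d d⁸ ion has a large crystal-field splitting; square planar leaves the high-energy d_{x²−y²} orbital empty and maximises CFSE. → square planar.
For [Ag(H2O)(PMe3)3]^+: Water is neutral; trimethylphosphine is neutral; balancing the +1 overall charge requires Ag(I). Ag sits in group 11, so the d-electron count is 11 − 1 = 10. A d¹⁰ ion has no crystal-field stabilisation preference between square planar and tetrahedral, so four ligands adopt the sterically favoured tetrahedral geometry. → tetrahedral.

[Ag(H2O)(PMe3)3]^+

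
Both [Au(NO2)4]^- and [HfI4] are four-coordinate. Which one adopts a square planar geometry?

For [Au(NO2)4]^-: Summing ligand charges against the −1 overall charge gives an oxidation state of +3 for gold. Au sits in group 11, so the d-electron count is 11 − 3 = 8. A 5d d⁸ ion has a large crystal-field splitting; square planar leaves the high-energy d_{x²−y²} orbital empty and maximises CFSE. → square planar.
For [HfI4]: Ligand charges: each iodide is −1. With an overall charge of 0 the hafnium centre must be in the +4 oxidation state. Hf sits in group 4, so the d-electron count is 4 − 4 = 0. A d⁰ ion has no crystal-field stabilisation preference between square planar and tetrahedral, so four ligands adopt the sterically favoured tetrahedral geometry. → tetrahedral.

[Au(NO2)4]^-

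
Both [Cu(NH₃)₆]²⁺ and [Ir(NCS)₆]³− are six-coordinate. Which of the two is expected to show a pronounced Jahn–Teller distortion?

[Cu(NH₃)₆]²⁺

[Cu(NH₃)₆]²⁺: Ligand charges: ammonia is neutral. With an overall charge of +2 the copper centre must be in the +2 oxidation state. Group 11 minus oxidation state 2 gives a d⁹ configuration. The t₂g⁶e_g³ configuration has an unevenly filled e_g set; the Jahn–Teller theorem predicts a tetragonal distortion (typically axial elongation) to lift the degeneracy.
[Ir(NCS)₆]³−: Summing ligand charges against the −3 overall charge gives an oxidation state of +3 for iridium. Ir sits in group 9, so the d-electron count is 9 − 3 = 6. A 5d ion has a large Δₒ and is invariably low-spin. The d⁶ configuration leaves the e_g set evenly filled (or empty) — no strong Jahn–Teller driving force.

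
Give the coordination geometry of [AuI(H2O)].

linear

Each iodide is −1; water is neutral; balancing the 0 overall charge requires Au(I).
Gold is a group-11 element; Au(I) is therefore d¹⁰.
Coordination number: 2.
A d¹⁰ ion with only two ligands adopts a linear arrangement (sp hybridisation; no CFSE preference).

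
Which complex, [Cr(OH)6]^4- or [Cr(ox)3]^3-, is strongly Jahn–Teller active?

[Cr(OH)6]^4-

[Cr(OH)6]^4-: Ligand charges: each hydroxide is −1. With an overall charge of −4 the chromium centre must be in the +2 oxidation state. Cr sits in group 6, so the d-electron count is 6 − 2 = 4. Hydroxide is a weak-field ligand for a first-row metal, so the complex is high-spin. The t₂g³e_g¹ (high-spin) configuration has an unevenly filled e_g set; the Jahn–Teller theorem predicts a tetragonal distortion (typically axial elongation) to lift the degeneracy.
[Cr(ox)3]^3-: Summing ligand charges against the −3 overall charge gives an oxidation state of +3 for chromium. Cr sits in group 6, so the d-electron count is 6 − 3 = 3. The d³ configuration leaves the e_g set evenly filled (or empty) — no strong Jahn–Teller driving force.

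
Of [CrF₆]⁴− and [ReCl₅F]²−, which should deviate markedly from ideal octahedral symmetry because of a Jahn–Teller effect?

[CrF₆]⁴−: Ligand charges: each fluoride is −1. With an overall charge of −4 the chromium centre must be in the +2 oxidation state. Cr sits in group 6, so the d-electron count is 6 − 2 = 4. Fluoride is a weak-field ligand for a first-row metal, so the complex is high-spin. The t₂g³e_g¹ (high-spin) configuration has an unevenly filled e_g set; the Jahn–Teller theorem predicts a tetragonal distortion (typically axial elongation) to lift the degeneracy.
[ReCl₅F]²−: Summing ligand charges against the −2 overall charge gives an oxidation state of +4 for rhenium. Rhenium is a group-7 element; Re(IV) is therefore d³. The d³ configuration leaves the e_g set evenly filled (or empty) — no strong Jahn–Teller driving force.

[CrF₆]⁴−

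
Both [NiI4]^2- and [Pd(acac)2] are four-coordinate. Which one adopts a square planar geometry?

[Pd(acac)2]

For [NiI4]^2-: Summing ligand charges against the −2 overall charge gives an oxidation state of +2 for nickel. Group 10 minus oxidation state 2 gives a d⁸ configuration. Iodide is a weak-field ligand. With weak-field ligands the CFSE gain from square planar is small, so a 3d d⁸ ion takes the sterically preferred tetrahedral geometry. → tetrahedral.
For [Pd(acac)2]: Summing ligand charges against the 0 overall charge gives an oxidation state of +2 for palladium. Group 10 minus oxidation state 2 gives a d⁸ configuration. A 4d d⁸ ion has a large crystal-field splitting; square planar leaves the high-energy d_{x²−y²} orbital empty and maximises CFSE. → square planar.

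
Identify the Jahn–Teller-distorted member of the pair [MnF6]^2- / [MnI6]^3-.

[MnF6]^2-: Each fluoride is −1; balancing the −2 overall charge requires Mn(IV). Manganese is a group-7 element; Mn(IV) is therefore d³. The d³ configuration leaves the e_g set evenly filled (or empty) — no strong Jahn–Teller driving force.
[MnI6]^3-: Ligand charges: each iodide is −1. With an overall charge of −3 the manganese centre must be in the +3 oxidation state. Mn sits in group 7, so the d-electron count is 7 − 3 = 4. Iodide is a weak-field ligand for a first-row metal, so the complex is high-spin. The t₂g³e_g¹ (high-spin) configuration has an unevenly filled e_g set; the Jahn–Teller theorem predicts a tetragonal distortion (typically axial elongation) to lift the degeneracy.

[MnI6]^3-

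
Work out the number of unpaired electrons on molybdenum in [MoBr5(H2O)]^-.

2 unpaired electrons

Ligand charges: each bromide is −1; water is neutral. With an overall charge of −1 the molybdenum centre must be in the +4 oxidation state.
Group 6 minus oxidation state 4 gives a d² configuration.
In an octahedral field the d² configuration is t₂g²e_g⁰ (only one arrangement possible), giving 2 unpaired electrons.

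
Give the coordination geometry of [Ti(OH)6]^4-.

octahedral

Each hydroxide is −1; balancing the −4 overall charge requires Ti(II).
Ti sits in group 4, so the d-electron count is 4 − 2 = 2.
With 6 monodentate ligands the coordination number is 6.
Six donors around a single metal centre give an octahedral coordination sphere.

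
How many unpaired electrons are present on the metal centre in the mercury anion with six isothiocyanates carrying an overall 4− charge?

Ligand charges: each isothiocyanate is −1. With an overall charge of −4 the mercury centre must be in the +2 oxidation state.
Mercury is a group-12 element; Hg(II) is therefore d¹⁰.
In an octahedral field the d¹⁰ configuration is t₂g⁶e_g⁴, giving 0 unpaired electrons.

0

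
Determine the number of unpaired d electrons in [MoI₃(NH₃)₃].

Each iodide is −1; ammonia is neutral; balancing the 0 overall charge requires Mo(III).
Mo sits in group 6, so the d-electron count is 6 − 3 = 3.
In an octahedral field the d³ configuration is t₂g³e_g⁰ (only one arrangement possible), giving 3 unpaired electrons.

3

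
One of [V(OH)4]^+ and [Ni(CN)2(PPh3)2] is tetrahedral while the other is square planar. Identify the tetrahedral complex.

For [V(OH)4]^+: Summing ligand charges against the +1 overall charge gives an oxidation state of +5 for vanadium. Group 5 minus oxidation state 5 gives a d⁰ configuration. A d⁰ ion has no crystal-field stabilisation preference between square planar and tetrahedral, so four ligands adopt the sterically favoured tetrahedral geometry. → tetrahedral.
For [Ni(CN)2(PPh3)2]: Ligand charges: each cyanide is −1; triphenylphosphine is neutral. With an overall charge of 0 the nickel centre must be in the +2 oxidation state. Group 10 minus oxidation state 2 gives a d⁸ configuration. Cyanide and triphenylphosphine are strong-field ligands (high in the spectrochemical series). A 3d d⁸ ion with strong-field ligands gains enough CFSE to favour square planar over tetrahedral. → square planar.

[V(OH)4]^+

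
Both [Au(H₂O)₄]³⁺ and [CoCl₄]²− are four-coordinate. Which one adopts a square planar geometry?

[Au(H₂O)₄]³⁺

For [Au(H₂O)₄]³⁺: Summing ligand charges against the +3 overall charge gives an oxidation state of +3 for gold. Gold is a group-11 element; Au(III) is therefore d⁸. A 5d d⁸ ion has a large crystal-field splitting; square planar leaves the high-energy d_{x²−y²} orbital empty and maximises CFSE. → square planar.
For [CoCl₄]²−: Ligand charges: each chloride is −1. With an overall charge of −2 the cobalt centre must be in the +2 oxidation state. Group 9 minus oxidation state 2 gives a d⁷ configuration. For a high-spin 3d d⁷ ion with weak-field ligands the small Δₜ gives little square-planar CFSE advantage, so four ligands adopt the sterically favoured tetrahedral geometry. → tetrahedral.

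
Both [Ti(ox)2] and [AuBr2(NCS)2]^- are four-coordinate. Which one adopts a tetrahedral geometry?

For [Ti(ox)2]: Summing ligand charges against the 0 overall charge gives an oxidation state of +4 for titanium. Titanium is a group-4 element; Ti(IV) is therefore d⁰. A d⁰ ion has no crystal-field stabilisation preference between square planar and tetrahedral, so four ligands adopt the sterically favoured tetrahedral geometry. → tetrahedral.
For [AuBr2(NCS)2]^-: Each bromide is −1; each isothiocyanate is −1; balancing the −1 overall charge requires Au(III). Gold is a group-11 element; Au(III) is therefore d⁸. A 5d d⁸ ion has a large crystal-field splitting; square planar leaves the high-energy d_{x²−y²} orbital empty and maximises CFSE. → square planar.

[Ti(ox)2]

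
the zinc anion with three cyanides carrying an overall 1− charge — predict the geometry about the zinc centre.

Each cyanide is −1; balancing the −1 overall charge requires Zn(II).
Zinc is a group-12 element; Zn(II) is therefore d¹⁰.
Coordination number: 3.
Three ligands around a d¹⁰ centre minimise repulsion in a trigonal-planar arrangement.

trigonal planar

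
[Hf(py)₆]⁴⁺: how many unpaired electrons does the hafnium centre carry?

Pyridine is neutral; balancing the +4 overall charge requires Hf(IV).
Hf sits in group 4, so the d-electron count is 4 − 4 = 0.
In an octahedral field the d⁰ configuration is t₂g⁰e_g⁰, giving 0 unpaired electrons.

0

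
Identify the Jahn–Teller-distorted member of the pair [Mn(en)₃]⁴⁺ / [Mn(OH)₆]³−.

[Mn(OH)₆]³−

[Mn(en)₃]⁴⁺: Ligand charges: ethylenediamine is neutral. With an overall charge of +4 the manganese centre must be in the +4 oxidation state. Manganese is a group-7 element; Mn(IV) is therefore d³. The d³ configuration leaves the e_g set evenly filled (or empty) — no strong Jahn–Teller driving force.
[Mn(OH)₆]³−: Summing ligand charges against the −3 overall charge gives an oxidation state of +3 for manganese. Group 7 minus oxidation state 3 gives a d⁴ configuration. Hydroxide is a weak-field ligand for a first-row metal, so the complex is high-spin. The t₂g³e_g¹ (high-spin) configuration has an unevenly filled e_g set; the Jahn–Teller theorem predicts a tetragonal distortion (typically axial elongation) to lift the degeneracy.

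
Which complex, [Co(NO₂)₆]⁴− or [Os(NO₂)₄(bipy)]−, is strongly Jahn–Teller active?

[Co(NO₂)₆]⁴−

[Co(NO₂)₆]⁴−: Each nitro (N-bound nitrite) is −1; balancing the −4 overall charge requires Co(II). Co sits in group 9, so the d-electron count is 9 − 2 = 7. Nitro (N-bound nitrite) is a strong-field ligand (high in the spectrochemical series) for a first-row metal, so the complex is low-spin. The t₂g⁶e_g¹ (low-spin) configuration has an unevenly filled e_g set; the Jahn–Teller theorem predicts a tetragonal distortion (typically axial elongation) to lift the degeneracy.
[Os(NO₂)₄(bipy)]−: Ligand charges: each nitro (N-bound nitrite) is −1; 2,2′-bipyridine is neutral. With an overall charge of −1 the osmium centre must be in the +3 oxidation state. Os sits in group 8, so the d-electron count is 8 − 3 = 5. A 5d ion has a large Δₒ and is invariably low-spin. The d⁵ configuration leaves the e_g set evenly filled (or empty) — no strong Jahn–Teller driving force.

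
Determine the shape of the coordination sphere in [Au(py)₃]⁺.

Summing ligand charges against the +1 overall charge gives an oxidation state of +1 for gold.
Gold is a group-11 element; Au(I) is therefore d¹⁰.
Coordination number: 3.
Three ligands around a d¹⁰ centre minimise repulsion in a trigonal-planar arrangement.

trigonal planar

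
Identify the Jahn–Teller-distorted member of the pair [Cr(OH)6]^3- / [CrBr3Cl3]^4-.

[CrBr3Cl3]^4-

[Cr(OH)6]^3-: Ligand charges: each hydroxide is −1. With an overall charge of −3 the chromium centre must be in the +3 oxidation state. Chromium is a group-6 element; Cr(III) is therefore d³. The d³ configuration leaves the e_g set evenly filled (or empty) — no strong Jahn–Teller driving force.
[CrBr3Cl3]^4-: Ligand charges: each bromide is −1; each chloride is −1. With an overall charge of −4 the chromium centre must be in the +2 oxidation state. Cr sits in group 6, so the d-electron count is 6 − 2 = 4. Bromide and chloride are weak-field ligands for a first-row metal, so the complex is high-spin. The t₂g³e_g¹ (high-spin) configuration has an unevenly filled e_g set; the Jahn–Teller theorem predicts a tetragonal distortion (typically axial elongation) to lift the degeneracy.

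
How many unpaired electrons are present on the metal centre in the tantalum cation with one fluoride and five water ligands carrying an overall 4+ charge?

Each fluoride is −1; water is neutral; balancing the +4 overall charge requires Ta(V).
Group 5 minus oxidation state 5 gives a d⁰ configuration.
In an octahedral field the d⁰ configuration is t₂g⁰e_g⁰, giving 0 unpaired electrons.

0 unpaired electrons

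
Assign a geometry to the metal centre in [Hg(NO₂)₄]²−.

tetrahedral

Summing ligand charges against the −2 overall charge gives an oxidation state of +2 for mercury.
Hg sits in group 12, so the d-electron count is 12 − 2 = 10.
Coordination number: 4.
A d¹⁰ ion has no crystal-field stabilisation preference between square planar and tetrahedral, so four ligands adopt the sterically favoured tetrahedral geometry.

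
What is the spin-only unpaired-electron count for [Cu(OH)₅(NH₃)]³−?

Ligand charges: each hydroxide is −1; ammonia is neutral. With an overall charge of −3 the copper centre must be in the +2 oxidation state.
Cu sits in group 11, so the d-electron count is 11 − 2 = 9.
In an octahedral field the d⁹ configuration is t₂g⁶e_g³ (only one arrangement possible), giving 1 unpaired electron.

1 unpaired electron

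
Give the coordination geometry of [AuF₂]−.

linear

Each fluoride is −1; balancing the −1 overall charge requires Au(I).
Au sits in group 11, so the d-electron count is 11 − 1 = 10.
Coordination number: 2.
A d¹⁰ ion with only two ligands adopts a linear arrangement (sp hybridisation; no CFSE preference).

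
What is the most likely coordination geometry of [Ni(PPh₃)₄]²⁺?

square planar

Summing ligand charges against the +2 overall charge gives an oxidation state of +2 for nickel.
Group 10 minus oxidation state 2 gives a d⁸ configuration.
Coordination number: 4.
Triphenylphosphine is a strong-field ligand (high in the spectrochemical series).
A 3d d⁸ ion with strong-field ligands gains enough CFSE to favour square planar over tetrahedral.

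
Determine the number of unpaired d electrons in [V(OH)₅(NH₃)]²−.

2 unpaired electrons

Each hydroxide is −1; ammonia is neutral; balancing the −2 overall charge requires V(III).
Vanadium is a group-5 element; V(III) is therefore d².
In an octahedral field the d² configuration is t₂g²e_g⁰ (only one arrangement possible), giving 2 unpaired electrons.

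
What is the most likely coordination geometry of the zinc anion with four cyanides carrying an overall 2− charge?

Ligand charges: each cyanide is −1. With an overall charge of −2 the zinc centre must be in the +2 oxidation state.
Zinc is a group-12 element; Zn(II) is therefore d¹⁰.
With 4 monodentate ligands the coordination number is 4.
A d¹⁰ ion has no crystal-field stabilisation preference between square planar and tetrahedral, so four ligands adopt the sterically favoured tetrahedral geometry.

tetrahedral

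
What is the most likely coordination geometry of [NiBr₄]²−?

tetrahedral

Each bromide is −1; balancing the −2 overall charge requires Ni(II).
Nickel is a group-10 element; Ni(II) is therefore d⁸.
Coordination number: 4.
Bromide is a weak-field ligand.
With weak-field ligands the CFSE gain from square planar is small, so a 3d d⁸ ion takes the sterically preferred tetrahedral geometry.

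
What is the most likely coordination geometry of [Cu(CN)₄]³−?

Each cyanide is −1; balancing the −3 overall charge requires Cu(I).
Cu sits in group 11, so the d-electron count is 11 − 1 = 10.
Coordination number: 4.
A d¹⁰ ion has no crystal-field stabilisation preference between square planar and tetrahedral, so four ligands adopt the sterically favoured tetrahedral geometry.

tetrahedral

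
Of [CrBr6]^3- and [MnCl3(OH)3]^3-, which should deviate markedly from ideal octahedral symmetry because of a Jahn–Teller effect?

[MnCl3(OH)3]^3-

[CrBr6]^3-: Summing ligand charges against the −3 overall charge gives an oxidation state of +3 for chromium. Cr sits in group 6, so the d-electron count is 6 − 3 = 3. The d³ configuration leaves the e_g set evenly filled (or empty) — no strong Jahn–Teller driving force.
[MnCl3(OH)3]^3-: Summing ligand charges against the −3 overall charge gives an oxidation state of +3 for manganese. Manganese is a group-7 element; Mn(III) is therefore d⁴. Chloride and hydroxide are weak-field ligands for a first-row metal, so the complex is high-spin. The t₂g³e_g¹ (high-spin) configuration has an unevenly filled e_g set; the Jahn–Teller theorem predicts a tetragonal distortion (typically axial elongation) to lift the degeneracy.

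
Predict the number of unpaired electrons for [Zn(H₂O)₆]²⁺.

Ligand charges: water is neutral. With an overall charge of +2 the zinc centre must be in the +2 oxidation state.
Zinc is a group-12 element; Zn(II) is therefore d¹⁰.
In an octahedral field the d¹⁰ configuration is t₂g⁶e_g⁴, giving 0 unpaired electrons.

0 unpaired electrons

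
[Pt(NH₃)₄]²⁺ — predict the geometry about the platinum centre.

Ammonia is neutral; balancing the +2 overall charge requires Pt(II).
Group 10 minus oxidation state 2 gives a d⁸ configuration.
Coordination number: 4.
A 5d d⁸ ion has a large crystal-field splitting; square planar leaves the high-energy d_{x²−y²} orbital empty and maximises CFSE.

square planar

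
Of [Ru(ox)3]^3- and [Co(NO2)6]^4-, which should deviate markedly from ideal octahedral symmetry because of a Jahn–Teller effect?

[Ru(ox)3]^3-: Ligand charges: each oxalate is −2. With an overall charge of −3 the ruthenium centre must be in the +3 oxidation state. Ru sits in group 8, so the d-electron count is 8 − 3 = 5. A 4d ion has a large Δₒ and is invariably low-spin. The d⁵ configuration leaves the e_g set evenly filled (or empty) — no strong Jahn–Teller driving force.
[Co(NO2)6]^4-: Each nitro (N-bound nitrite) is −1; balancing the −4 overall charge requires Co(II). Cobalt is a group-9 element; Co(II) is therefore d⁷. Nitro (N-bound nitrite) is a strong-field ligand (high in the spectrochemical series) for a first-row metal, so the complex is low-spin. The t₂g⁶e_g¹ (low-spin) configuration has an unevenly filled e_g set; the Jahn–Teller theorem predicts a tetragonal distortion (typically axial elongation) to lift the degeneracy.

[Co(NO2)6]^4-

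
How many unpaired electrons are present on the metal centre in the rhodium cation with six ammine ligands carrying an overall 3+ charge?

0 unpaired electrons

Summing ligand charges against the +3 overall charge gives an oxidation state of +3 for rhodium.
Group 9 minus oxidation state 3 gives a d⁶ configuration.
The spin state decides the count: a 4d ion has a large Δₒ and is invariably low-spin.
An octahedral low-spin d⁶ ion is t₂g⁶e_g⁰, giving 0 unpaired electrons.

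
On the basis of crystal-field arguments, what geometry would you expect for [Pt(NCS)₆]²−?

octahedral

Ligand charges: each isothiocyanate is −1. With an overall charge of −2 the platinum centre must be in the +4 oxidation state.
Pt sits in group 10, so the d-electron count is 10 − 4 = 6.
Coordination number: 6.
Six donors around a single metal centre give an octahedral coordination sphere.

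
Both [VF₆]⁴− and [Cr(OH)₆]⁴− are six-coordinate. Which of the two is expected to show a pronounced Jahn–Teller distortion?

[VF₆]⁴−: Each fluoride is −1; balancing the −4 overall charge requires V(II). Vanadium is a group-5 element; V(II) is therefore d³. The d³ configuration leaves the e_g set evenly filled (or empty) — no strong Jahn–Teller driving force.
[Cr(OH)₆]⁴−: Ligand charges: each hydroxide is −1. With an overall charge of −4 the chromium centre must be in the +2 oxidation state. Cr sits in group 6, so the d-electron count is 6 − 2 = 4. Hydroxide is a weak-field ligand for a first-row metal, so the complex is high-spin. The t₂g³e_g¹ (high-spin) configuration has an unevenly filled e_g set; the Jahn–Teller theorem predicts a tetragonal distortion (typically axial elongation) to lift the degeneracy.

[Cr(OH)₆]⁴−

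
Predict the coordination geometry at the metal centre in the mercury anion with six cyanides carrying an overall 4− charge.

octahedral

Ligand charges: each cyanide is −1. With an overall charge of −4 the mercury centre must be in the +2 oxidation state.
Mercury is a group-12 element; Hg(II) is therefore d¹⁰.
With 6 monodentate ligands the coordination number is 6.
Six donors around a single metal centre give an octahedral coordination sphere.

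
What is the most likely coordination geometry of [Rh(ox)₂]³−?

Summing ligand charges against the −3 overall charge gives an oxidation state of +1 for rhodium.
Rh sits in group 9, so the d-electron count is 9 − 1 = 8.
Counting donor atoms: 2×oxalate (bidentate) → 4 donors. Coordination number = 4.
A 4d d⁸ ion has a large crystal-field splitting; square planar leaves the high-energy d_{x²−y²} orbital empty and maximises CFSE.

square planar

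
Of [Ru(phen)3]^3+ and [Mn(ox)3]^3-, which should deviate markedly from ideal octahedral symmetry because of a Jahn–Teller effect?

[Mn(ox)3]^3-

[Ru(phen)3]^3+: Summing ligand charges against the +3 overall charge gives an oxidation state of +3 for ruthenium. Group 8 minus oxidation state 3 gives a d⁵ configuration. A 4d ion has a large Δₒ and is invariably low-spin. The d⁵ configuration leaves the e_g set evenly filled (or empty) — no strong Jahn–Teller driving force.
[Mn(ox)3]^3-: Ligand charges: each oxalate is −2. With an overall charge of −3 the manganese centre must be in the +3 oxidation state. Manganese is a group-7 element; Mn(III) is therefore d⁴. Oxalate is a weak-field ligand for a first-row metal, so the complex is high-spin. The t₂g³e_g¹ (high-spin) configuration has an unevenly filled e_g set; the Jahn–Teller theorem predicts a tetragonal distortion (typically axial elongation) to lift the degeneracy.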